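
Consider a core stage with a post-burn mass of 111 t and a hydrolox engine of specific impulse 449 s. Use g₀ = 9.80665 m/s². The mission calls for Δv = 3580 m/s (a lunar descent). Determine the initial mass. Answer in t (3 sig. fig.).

initial mass ≈ 250 t

v_e = Isp · g₀ = 449 × 9.80665 = 4403.2 m/s.
From the ideal rocket equation, m₀/m_f = exp(Δv / v_e) = exp(3580 / 4403.2) = exp(0.8130) = 2.2548.
m₀ = m_f × 2.2548 = 111 × 2.2548 = 250.283 t.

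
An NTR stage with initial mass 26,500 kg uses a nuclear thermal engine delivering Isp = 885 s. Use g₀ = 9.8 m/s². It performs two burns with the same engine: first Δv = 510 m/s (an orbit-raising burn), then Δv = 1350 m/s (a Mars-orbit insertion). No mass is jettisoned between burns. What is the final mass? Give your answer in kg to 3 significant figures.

final mass ≈ 21400 kg

v_e = Isp · g₀ = 885 × 9.8 = 8673.0 m/s.
After the first burn: m = 26500 × exp(−510/8673.0) = 26500 × 0.94289 = 24,986.6 kg.
After the second burn: m = 24,986.6 × exp(−1350/8673.0) = 24,986.6 × 0.85585 = 21,384.8 kg.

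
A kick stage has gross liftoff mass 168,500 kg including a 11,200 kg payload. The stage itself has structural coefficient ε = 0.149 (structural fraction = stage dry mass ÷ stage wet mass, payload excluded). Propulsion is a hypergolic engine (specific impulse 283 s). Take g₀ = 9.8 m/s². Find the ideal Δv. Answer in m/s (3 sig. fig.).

Stage wet mass = m₀ − payload = 168,500 − 11,200 = 157,300 kg.
Stage dry mass = ε × stage wet mass = 0.149 × 157,300 = 23,437.7 kg.
Burnout mass m_f = stage dry + payload = 23,437.7 + 11,200 = 34,637.7 kg.
v_e = Isp · g₀ = 283 × 9.8 = 2773.4 m/s.
From the ideal rocket equation, Δv = v_e · ln(168,500/34,637.7) = 2773.4 × ln(4.865) = 2773.4 × 1.5820 ≈ 4387 m/s.

Δv ≈ 4390 m/s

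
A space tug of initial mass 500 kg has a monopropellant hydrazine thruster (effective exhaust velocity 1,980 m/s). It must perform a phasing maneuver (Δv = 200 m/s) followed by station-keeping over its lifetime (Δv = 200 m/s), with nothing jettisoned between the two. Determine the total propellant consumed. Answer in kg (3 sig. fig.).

total propellant consumed ≈ 91.5 kg

After the first burn: m = 500 × exp(−200/1980.0) = 500 × 0.90392 = 451.96 kg.
After the second burn: m = 451.96 × exp(−200/1980.0) = 451.96 × 0.90392 = 408.536 kg.
Total propellant = m₀ − m_final = 500 − 408.536 = 91.464 kg.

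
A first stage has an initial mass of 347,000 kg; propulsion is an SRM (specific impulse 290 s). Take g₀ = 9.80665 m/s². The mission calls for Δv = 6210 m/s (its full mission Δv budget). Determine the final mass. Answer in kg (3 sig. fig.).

v_e = Isp · g₀ = 290 × 9.80665 = 2843.9 m/s.
From the ideal rocket equation, m₀/m_f = exp(Δv / v_e) = exp(6210 / 2843.9) = exp(2.1836) = 8.8782.
m_f = m₀ / 8.8782 = 347,000 / 8.8782 = 39,084.5 kg.

final mass ≈ 39100 kg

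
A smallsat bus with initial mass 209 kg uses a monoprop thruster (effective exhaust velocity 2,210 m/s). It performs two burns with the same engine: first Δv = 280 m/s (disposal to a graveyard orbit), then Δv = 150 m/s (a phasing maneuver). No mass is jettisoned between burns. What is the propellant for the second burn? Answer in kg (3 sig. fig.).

propellant for the second burn ≈ 12.1 kg

After the first burn: m = 209 × exp(−280/2210.0) = 209 × 0.88100 = 184.129 kg.
After the second burn: m = 184.129 × exp(−150/2210.0) = 184.129 × 0.93438 = 172.046 kg.
Second-burn propellant = 184.129 − 172.046 = 12.083 kg.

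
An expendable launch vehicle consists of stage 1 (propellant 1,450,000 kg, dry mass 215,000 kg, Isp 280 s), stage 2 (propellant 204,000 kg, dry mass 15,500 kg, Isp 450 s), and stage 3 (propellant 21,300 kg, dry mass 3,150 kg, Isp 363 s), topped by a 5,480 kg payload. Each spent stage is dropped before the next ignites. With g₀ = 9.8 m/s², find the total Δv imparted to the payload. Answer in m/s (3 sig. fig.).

Δv ≈ 15800 m/s

Ignition mass of stage 1 = 1,450,000+215,000 + 204,000+15,500 + 21,300+3,150 + 5,480 = 1,914,430 kg.
Stage 1: m₀ = 1,914,430 kg, m_f = 1,914,430 − 1,450,000 = 464,430 kg; Δv = 280×9.8×ln(4.122) = 2744.0×1.4164 ≈ 3887 m/s.
Stage 2: m₀ = 249,430 kg, m_f = 249,430 − 204,000 = 45,430 kg; Δv = 450×9.8×ln(5.49) = 4410.0×1.7030 ≈ 7510 m/s.
Stage 3: m₀ = 29,930 kg, m_f = 29,930 − 21,300 = 8,630 kg; Δv = 363×9.8×ln(3.468) = 3557.4×1.2436 ≈ 4424 m/s.
Total Δv = 3887 + 7510 + 4424 = 15821 m/s.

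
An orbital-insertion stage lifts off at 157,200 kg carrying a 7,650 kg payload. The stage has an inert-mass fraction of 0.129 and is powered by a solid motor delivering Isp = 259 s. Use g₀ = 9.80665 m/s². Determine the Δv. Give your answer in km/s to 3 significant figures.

Δv ≈ 4.48 km/s

Stage wet mass = m₀ − payload = 157,200 − 7,650 = 149,550 kg.
Stage dry mass = ε × stage wet mass = 0.129 × 149,550 = 19,292 kg.
Burnout mass m_f = stage dry + payload = 19,292 + 7,650 = 26,942 kg.
v_e = Isp · g₀ = 259 × 9.80665 = 2539.9 m/s.
From the ideal rocket equation, Δv = v_e · ln(157,200/26,942) = 2539.9 × ln(5.835) = 2539.9 × 1.7638 ≈ 4480 m/s.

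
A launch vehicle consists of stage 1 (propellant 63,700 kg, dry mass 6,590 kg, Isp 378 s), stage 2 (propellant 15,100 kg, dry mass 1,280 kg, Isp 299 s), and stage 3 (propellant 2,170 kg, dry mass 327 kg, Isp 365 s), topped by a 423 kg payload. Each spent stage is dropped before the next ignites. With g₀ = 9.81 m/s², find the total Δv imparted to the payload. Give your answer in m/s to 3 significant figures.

Δv ≈ 13900 m/s

Ignition mass of stage 1 = 63,700+6,590 + 15,100+1,280 + 2,170+327 + 423 = 89,590 kg.
Stage 1: m₀ = 89,590 kg, m_f = 89,590 − 63,700 = 25,890 kg; Δv = 378×9.81×ln(3.46) = 3708.2×1.2414 ≈ 4603 m/s.
Stage 2: m₀ = 19,300 kg, m_f = 19,300 − 15,100 = 4,200 kg; Δv = 299×9.81×ln(4.595) = 2933.2×1.5250 ≈ 4473 m/s.
Stage 3: m₀ = 2,920 kg, m_f = 2,920 − 2,170 = 750 kg; Δv = 365×9.81×ln(3.893) = 3580.7×1.3593 ≈ 4867 m/s.
Total Δv = 4603 + 4473 + 4867 = 13943 m/s.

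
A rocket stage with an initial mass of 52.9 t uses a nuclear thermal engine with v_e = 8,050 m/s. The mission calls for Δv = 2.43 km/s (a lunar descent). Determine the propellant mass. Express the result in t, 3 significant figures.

propellant mass ≈ 13.8 t

By the Tsiolkovsky rocket equation, m₀/m_f = exp(Δv / v_e) = exp(2430 / 8050.0) = exp(0.3019) = 1.3524.
m_f = 52.9 / 1.3524 = 39.1156 t, so propellant = m₀ − m_f = 52.9 − 39.1156 = 13.7844 t.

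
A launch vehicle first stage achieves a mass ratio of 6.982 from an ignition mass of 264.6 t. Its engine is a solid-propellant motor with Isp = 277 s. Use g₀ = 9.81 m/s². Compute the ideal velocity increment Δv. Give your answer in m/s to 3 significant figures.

Δv ≈ 5280 m/s

v_e = Isp · g₀ = 277 × 9.81 = 2717.4 m/s.
From the ideal rocket equation, Δv = v_e · ln(6.982) = 2717.4 × 1.9433 ≈ 5280.8 m/s.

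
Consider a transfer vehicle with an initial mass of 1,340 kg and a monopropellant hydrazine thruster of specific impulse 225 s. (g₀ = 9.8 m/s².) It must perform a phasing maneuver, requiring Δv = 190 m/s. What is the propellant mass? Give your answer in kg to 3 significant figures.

propellant mass ≈ 111 kg

v_e = Isp · g₀ = 225 × 9.8 = 2205.0 m/s.
Rocket equation: m₀/m_f = exp(Δv / v_e) = exp(190 / 2205.0) = exp(0.0862) = 1.0900.
m_f = 1,340 / 1.0900 = 1,229.36 kg, so propellant = m₀ − m_f = 1,340 − 1,229.36 = 110.64 kg.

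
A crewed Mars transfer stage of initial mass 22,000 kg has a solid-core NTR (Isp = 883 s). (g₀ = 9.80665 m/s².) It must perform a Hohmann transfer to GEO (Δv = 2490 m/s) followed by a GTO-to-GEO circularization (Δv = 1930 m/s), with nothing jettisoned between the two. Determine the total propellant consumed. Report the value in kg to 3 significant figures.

v_e = Isp · g₀ = 883 × 9.80665 = 8659.3 m/s.
After the first burn: m = 22000 × exp(−2490/8659.3) = 22000 × 0.75010 = 16,502.2 kg.
After the second burn: m = 16,502.2 × exp(−1930/8659.3) = 16,502.2 × 0.80021 = 13,205.2 kg.
Total propellant = m₀ − m_final = 22000 − 13,205.2 = 8,794.8 kg.

total propellant consumed ≈ 8790 kg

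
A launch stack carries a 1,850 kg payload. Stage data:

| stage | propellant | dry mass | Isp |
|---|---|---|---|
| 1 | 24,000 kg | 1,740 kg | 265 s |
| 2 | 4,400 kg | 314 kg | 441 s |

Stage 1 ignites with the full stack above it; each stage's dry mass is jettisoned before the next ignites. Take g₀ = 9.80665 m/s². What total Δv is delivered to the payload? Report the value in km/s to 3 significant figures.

Ignition mass of stage 1 = 24,000+1,740 + 4,400+314 + 1,850 = 32,304 kg.
Stage 1: m₀ = 32,304 kg, m_f = 32,304 − 24,000 = 8,304 kg; Δv = 265×9.80665×ln(3.89) = 2598.8×1.3585 ≈ 3530 m/s.
Stage 2: m₀ = 6,564 kg, m_f = 6,564 − 4,400 = 2,164 kg; Δv = 441×9.80665×ln(3.033) = 4324.7×1.1096 ≈ 4799 m/s.
Total Δv = 3530 + 4799 = 8329 m/s.

Δv ≈ 8.33 km/s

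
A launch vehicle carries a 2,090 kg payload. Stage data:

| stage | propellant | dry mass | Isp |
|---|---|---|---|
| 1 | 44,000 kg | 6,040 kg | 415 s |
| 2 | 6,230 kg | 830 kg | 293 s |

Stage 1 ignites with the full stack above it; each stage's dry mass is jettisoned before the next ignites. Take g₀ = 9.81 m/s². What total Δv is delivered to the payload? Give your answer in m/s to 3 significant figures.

Δv ≈ 8820 m/s

Ignition mass of stage 1 = 44,000+6,040 + 6,230+830 + 2,090 = 59,190 kg.
Stage 1: m₀ = 59,190 kg, m_f = 59,190 − 44,000 = 15,190 kg; Δv = 415×9.81×ln(3.897) = 4071.2×1.3601 ≈ 5537 m/s.
Stage 2: m₀ = 9,150 kg, m_f = 9,150 − 6,230 = 2,920 kg; Δv = 293×9.81×ln(3.134) = 2874.3×1.1422 ≈ 3283 m/s.
Total Δv = 5537 + 3283 = 8820 m/s.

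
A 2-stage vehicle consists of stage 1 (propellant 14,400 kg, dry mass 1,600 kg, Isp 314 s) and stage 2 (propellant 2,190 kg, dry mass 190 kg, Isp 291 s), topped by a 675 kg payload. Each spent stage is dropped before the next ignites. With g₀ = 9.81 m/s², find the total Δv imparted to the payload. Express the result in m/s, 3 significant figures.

Ignition mass of stage 1 = 14,400+1,600 + 2,190+190 + 675 = 19,055 kg.
Stage 1: m₀ = 19,055 kg, m_f = 19,055 − 14,400 = 4,655 kg; Δv = 314×9.81×ln(4.093) = 3080.3×1.4094 ≈ 4341 m/s.
Stage 2: m₀ = 3,055 kg, m_f = 3,055 − 2,190 = 865 kg; Δv = 291×9.81×ln(3.532) = 2854.7×1.2618 ≈ 3602 m/s.
Total Δv = 4341 + 3602 = 7943 m/s.

Δv ≈ 7940 m/s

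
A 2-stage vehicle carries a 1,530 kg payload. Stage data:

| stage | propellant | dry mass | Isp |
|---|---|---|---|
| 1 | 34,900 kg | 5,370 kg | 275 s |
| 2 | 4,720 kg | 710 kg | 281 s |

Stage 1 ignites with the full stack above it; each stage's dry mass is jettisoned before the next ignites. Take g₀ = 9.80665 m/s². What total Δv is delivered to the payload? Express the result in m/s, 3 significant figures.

Ignition mass of stage 1 = 34,900+5,370 + 4,720+710 + 1,530 = 47,230 kg.
Stage 1: m₀ = 47,230 kg, m_f = 47,230 − 34,900 = 12,330 kg; Δv = 275×9.80665×ln(3.83) = 2696.8×1.3430 ≈ 3622 m/s.
Stage 2: m₀ = 6,960 kg, m_f = 6,960 − 4,720 = 2,240 kg; Δv = 281×9.80665×ln(3.107) = 2755.7×1.1337 ≈ 3124 m/s.
Total Δv = 3622 + 3124 = 6746 m/s.

Δv ≈ 6750 m/s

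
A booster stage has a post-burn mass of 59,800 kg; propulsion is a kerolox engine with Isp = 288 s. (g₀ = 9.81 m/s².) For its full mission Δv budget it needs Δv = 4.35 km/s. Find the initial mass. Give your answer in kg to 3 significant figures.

v_e = Isp · g₀ = 288 × 9.81 = 2825.3 m/s.
Using Δv = v_e ln(m₀/m_f): m₀/m_f = exp(Δv / v_e) = exp(4350 / 2825.3) = exp(1.5397) = 4.6631.
m₀ = m_f × 4.6631 = 59,800 × 4.6631 = 278,853 kg.

initial mass ≈ 279000 kg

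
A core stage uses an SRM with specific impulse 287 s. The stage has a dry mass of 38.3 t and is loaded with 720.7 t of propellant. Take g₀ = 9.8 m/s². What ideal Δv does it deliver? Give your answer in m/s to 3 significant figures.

Δv ≈ 8400 m/s

v_e = Isp · g₀ = 287 × 9.8 = 2812.6 m/s.
m₀ = m_dry + m_prop = 38.3 + 720.7 = 759 t.
Using Δv = v_e ln(m₀/m_f): Δv = v_e · ln(m₀/m_f) = 2812.6 × ln(19.82) = 2812.6 × 2.9866 ≈ 8400.0 m/s.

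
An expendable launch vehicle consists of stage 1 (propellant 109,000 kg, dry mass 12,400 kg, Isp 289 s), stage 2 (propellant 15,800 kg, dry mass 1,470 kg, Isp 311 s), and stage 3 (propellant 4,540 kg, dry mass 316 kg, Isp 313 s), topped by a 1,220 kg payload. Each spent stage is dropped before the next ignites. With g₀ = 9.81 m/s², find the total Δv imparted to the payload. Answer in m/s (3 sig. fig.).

Ignition mass of stage 1 = 109,000+12,400 + 15,800+1,470 + 4,540+316 + 1,220 = 144,746 kg.
Stage 1: m₀ = 144,746 kg, m_f = 144,746 − 109,000 = 35,746 kg; Δv = 289×9.81×ln(4.049) = 2835.1×1.3985 ≈ 3965 m/s.
Stage 2: m₀ = 23,346 kg, m_f = 23,346 − 15,800 = 7,546 kg; Δv = 311×9.81×ln(3.094) = 3050.9×1.1294 ≈ 3446 m/s.
Stage 3: m₀ = 6,076 kg, m_f = 6,076 − 4,540 = 1,536 kg; Δv = 313×9.81×ln(3.956) = 3070.5×1.3752 ≈ 4222 m/s.
Total Δv = 3965 + 3446 + 4222 = 11633 m/s.

Δv ≈ 11600 m/s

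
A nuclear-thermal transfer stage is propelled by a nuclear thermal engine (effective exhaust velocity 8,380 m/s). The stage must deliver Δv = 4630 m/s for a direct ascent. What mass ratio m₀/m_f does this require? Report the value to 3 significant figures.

mass ratio ≈ 1.74

By the Tsiolkovsky rocket equation, m₀/m_f = exp(Δv / v_e) = exp(4630 / 8380.0) = exp(0.5525) = 1.7376.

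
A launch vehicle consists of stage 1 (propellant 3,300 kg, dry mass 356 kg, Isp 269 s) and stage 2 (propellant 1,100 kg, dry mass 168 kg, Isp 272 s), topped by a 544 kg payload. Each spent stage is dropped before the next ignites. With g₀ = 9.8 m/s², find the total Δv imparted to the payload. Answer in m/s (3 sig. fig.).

Δv ≈ 4930 m/s

Ignition mass of stage 1 = 3,300+356 + 1,100+168 + 544 = 5,468 kg.
Stage 1: m₀ = 5,468 kg, m_f = 5,468 − 3,300 = 2,168 kg; Δv = 269×9.8×ln(2.522) = 2636.2×0.9251 ≈ 2439 m/s.
Stage 2: m₀ = 1,812 kg, m_f = 1,812 − 1,100 = 712 kg; Δv = 272×9.8×ln(2.545) = 2665.6×0.9341 ≈ 2490 m/s.
Total Δv = 2439 + 2490 = 4929 m/s.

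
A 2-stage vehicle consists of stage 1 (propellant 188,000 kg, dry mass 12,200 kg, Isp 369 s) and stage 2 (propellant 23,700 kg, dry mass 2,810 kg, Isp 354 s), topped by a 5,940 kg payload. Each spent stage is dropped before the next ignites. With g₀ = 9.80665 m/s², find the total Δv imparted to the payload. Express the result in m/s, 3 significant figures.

Δv ≈ 10500 m/s

Ignition mass of stage 1 = 188,000+12,200 + 23,700+2,810 + 5,940 = 232,650 kg.
Stage 1: m₀ = 232,650 kg, m_f = 232,650 − 188,000 = 44,650 kg; Δv = 369×9.80665×ln(5.211) = 3618.7×1.6507 ≈ 5973 m/s.
Stage 2: m₀ = 32,450 kg, m_f = 32,450 − 23,700 = 8,750 kg; Δv = 354×9.80665×ln(3.709) = 3471.6×1.3106 ≈ 4550 m/s.
Total Δv = 5973 + 4550 = 10523 m/s.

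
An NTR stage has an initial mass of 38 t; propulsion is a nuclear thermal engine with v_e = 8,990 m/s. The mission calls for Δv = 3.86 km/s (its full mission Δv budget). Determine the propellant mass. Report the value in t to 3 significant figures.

propellant mass ≈ 13.3 t

m₀/m_f = exp(Δv / v_e) = exp(3860 / 8990.0) = exp(0.4294) = 1.5363.
m_f = 38 / 1.5363 = 24.7348 t, so propellant = m₀ − m_f = 38 − 24.7348 = 13.2652 t.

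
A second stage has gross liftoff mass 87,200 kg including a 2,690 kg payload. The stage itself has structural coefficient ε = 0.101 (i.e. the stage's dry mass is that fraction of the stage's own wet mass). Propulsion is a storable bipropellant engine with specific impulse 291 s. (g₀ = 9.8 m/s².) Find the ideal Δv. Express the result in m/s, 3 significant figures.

Stage wet mass = m₀ − payload = 87,200 − 2,690 = 84,510 kg.
Stage dry mass = ε × stage wet mass = 0.101 × 84,510 = 8,535.51 kg.
Burnout mass m_f = stage dry + payload = 8,535.51 + 2,690 = 11,225.51 kg.
v_e = Isp · g₀ = 291 × 9.8 = 2851.8 m/s.
Δv = v_e · ln(87,200/11,225.51) = 2851.8 × ln(7.768) = 2851.8 × 2.0500 ≈ 5846 m/s.

Δv ≈ 5850 m/s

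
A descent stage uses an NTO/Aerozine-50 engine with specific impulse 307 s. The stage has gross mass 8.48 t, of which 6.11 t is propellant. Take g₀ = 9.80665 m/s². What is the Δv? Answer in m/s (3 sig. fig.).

v_e = Isp · g₀ = 307 × 9.80665 = 3010.6 m/s.
m_f = m₀ − m_prop = 8.48 − 6.11 = 2.37 t.
Δv = v_e · ln(m₀/m_f) = 3010.6 × ln(3.578) = 3010.6 × 1.2748 ≈ 3838.0 m/s.

Δv ≈ 3840 m/s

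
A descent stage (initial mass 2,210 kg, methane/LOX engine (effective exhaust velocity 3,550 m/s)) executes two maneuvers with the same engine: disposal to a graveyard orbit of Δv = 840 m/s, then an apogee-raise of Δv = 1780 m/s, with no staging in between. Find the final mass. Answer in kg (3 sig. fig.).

final mass ≈ 1060 kg

After the first burn: m = 2210 × exp(−840/3550.0) = 2210 × 0.78929 = 1,744.33 kg.
After the second burn: m = 1,744.33 × exp(−1780/3550.0) = 1,744.33 × 0.60568 = 1,056.51 kg.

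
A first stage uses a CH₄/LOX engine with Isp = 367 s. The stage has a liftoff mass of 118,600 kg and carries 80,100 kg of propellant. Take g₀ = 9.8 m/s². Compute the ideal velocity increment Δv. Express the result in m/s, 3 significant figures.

Δv ≈ 4050 m/s

v_e = Isp · g₀ = 367 × 9.8 = 3596.6 m/s.
m_f = m₀ − m_prop = 118,600 − 80,100 = 38,500 kg.
Δv = v_e · ln(m₀/m_f) = 3596.6 × ln(3.081) = 3596.6 × 1.1251 ≈ 4046.5 m/s.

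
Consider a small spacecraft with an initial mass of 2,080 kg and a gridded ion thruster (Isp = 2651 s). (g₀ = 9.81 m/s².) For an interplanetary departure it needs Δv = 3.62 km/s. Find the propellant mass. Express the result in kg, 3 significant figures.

propellant mass ≈ 270 kg

v_e = Isp · g₀ = 2651 × 9.81 = 26006.3 m/s.
m₀/m_f = exp(Δv / v_e) = exp(3620 / 26006.3) = exp(0.1392) = 1.1494.
m_f = 2,080 / 1.1494 = 1,809.64 kg, so propellant = m₀ − m_f = 2,080 − 1,809.64 = 270.36 kg.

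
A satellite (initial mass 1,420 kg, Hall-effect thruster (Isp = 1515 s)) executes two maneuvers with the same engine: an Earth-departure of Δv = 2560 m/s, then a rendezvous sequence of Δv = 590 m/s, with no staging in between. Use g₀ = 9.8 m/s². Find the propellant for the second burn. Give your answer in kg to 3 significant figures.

propellant for the second burn ≈ 46.6 kg

v_e = Isp · g₀ = 1515 × 9.8 = 14847.0 m/s.
After the first burn: m = 1420 × exp(−2560/14847.0) = 1420 × 0.84162 = 1,195.1 kg.
After the second burn: m = 1,195.1 × exp(−590/14847.0) = 1,195.1 × 0.96104 = 1,148.54 kg.
Second-burn propellant = 1,195.1 − 1,148.54 = 46.56 kg.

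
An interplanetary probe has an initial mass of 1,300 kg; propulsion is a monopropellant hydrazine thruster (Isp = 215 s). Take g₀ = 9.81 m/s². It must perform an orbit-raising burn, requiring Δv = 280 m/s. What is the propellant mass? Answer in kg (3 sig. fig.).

propellant mass ≈ 162 kg

v_e = Isp · g₀ = 215 × 9.81 = 2109.2 m/s.
By the Tsiolkovsky rocket equation, m₀/m_f = exp(Δv / v_e) = exp(280 / 2109.2) = exp(0.1328) = 1.1420.
m_f = 1,300 / 1.1420 = 1,138.35 kg, so propellant = m₀ − m_f = 1,300 − 1,138.35 = 161.65 kg.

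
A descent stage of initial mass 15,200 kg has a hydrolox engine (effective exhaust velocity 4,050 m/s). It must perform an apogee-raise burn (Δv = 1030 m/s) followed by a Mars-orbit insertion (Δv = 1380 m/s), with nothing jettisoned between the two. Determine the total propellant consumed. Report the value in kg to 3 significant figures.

After the first burn: m = 15200 × exp(−1030/4050.0) = 15200 × 0.77544 = 11,786.7 kg.
After the second burn: m = 11,786.7 × exp(−1380/4050.0) = 11,786.7 × 0.71124 = 8,383.17 kg.
Total propellant = m₀ − m_final = 15200 − 8,383.17 = 6,816.83 kg.

total propellant consumed ≈ 6820 kg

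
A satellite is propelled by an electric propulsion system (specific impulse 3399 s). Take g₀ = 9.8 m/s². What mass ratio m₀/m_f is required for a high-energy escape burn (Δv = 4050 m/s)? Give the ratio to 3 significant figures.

v_e = Isp · g₀ = 3399 × 9.8 = 33310.2 m/s.
m₀/m_f = exp(Δv / v_e) = exp(4050 / 33310.2) = exp(0.1216) = 1.1293.

mass ratio ≈ 1.13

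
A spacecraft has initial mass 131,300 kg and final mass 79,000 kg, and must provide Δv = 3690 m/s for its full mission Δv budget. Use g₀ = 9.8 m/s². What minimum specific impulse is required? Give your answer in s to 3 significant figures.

Isp ≈ 741 s

ln(m₀/m_f) = ln(131300/79000) = ln(1.662) = 0.5080.
Rocket equation: v_e = Δv / ln(m₀/m_f) = 3690 / 0.5080 = 7263.3 m/s.
Isp = v_e / g₀ = 7263.3 / 9.8 = 741.1 s.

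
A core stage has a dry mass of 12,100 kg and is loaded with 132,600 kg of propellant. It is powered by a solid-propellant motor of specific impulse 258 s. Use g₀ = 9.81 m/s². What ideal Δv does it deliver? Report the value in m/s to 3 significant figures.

v_e = Isp · g₀ = 258 × 9.81 = 2531.0 m/s.
m₀ = m_dry + m_prop = 12,100 + 132,600 = 144,700 kg.
Δv = v_e · ln(m₀/m_f) = 2531.0 × ln(11.96) = 2531.0 × 2.4815 ≈ 6280.5 m/s.

Δv ≈ 6280 m/s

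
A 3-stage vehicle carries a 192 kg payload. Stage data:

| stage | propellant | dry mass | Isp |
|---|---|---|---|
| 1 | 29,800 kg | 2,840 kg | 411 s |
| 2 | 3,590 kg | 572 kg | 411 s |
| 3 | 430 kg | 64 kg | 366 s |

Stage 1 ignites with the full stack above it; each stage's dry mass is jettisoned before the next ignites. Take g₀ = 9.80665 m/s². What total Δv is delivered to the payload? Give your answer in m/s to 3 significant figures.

Ignition mass of stage 1 = 29,800+2,840 + 3,590+572 + 430+64 + 192 = 37,488 kg.
Stage 1: m₀ = 37,488 kg, m_f = 37,488 − 29,800 = 7,688 kg; Δv = 411×9.80665×ln(4.876) = 4030.5×1.5844 ≈ 6386 m/s.
Stage 2: m₀ = 4,848 kg, m_f = 4,848 − 3,590 = 1,258 kg; Δv = 411×9.80665×ln(3.854) = 4030.5×1.3490 ≈ 5437 m/s.
Stage 3: m₀ = 686 kg, m_f = 686 − 430 = 256 kg; Δv = 366×9.80665×ln(2.68) = 3589.2×0.9857 ≈ 3538 m/s.
Total Δv = 6386 + 5437 + 3538 = 15361 m/s.

Δv ≈ 15400 m/s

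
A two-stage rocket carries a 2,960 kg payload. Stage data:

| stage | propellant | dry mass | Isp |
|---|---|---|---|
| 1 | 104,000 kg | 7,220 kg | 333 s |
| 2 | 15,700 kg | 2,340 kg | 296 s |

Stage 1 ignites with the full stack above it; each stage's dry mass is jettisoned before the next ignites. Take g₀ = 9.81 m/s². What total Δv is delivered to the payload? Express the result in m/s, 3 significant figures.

Ignition mass of stage 1 = 104,000+7,220 + 15,700+2,340 + 2,960 = 132,220 kg.
Stage 1: m₀ = 132,220 kg, m_f = 132,220 − 104,000 = 28,220 kg; Δv = 333×9.81×ln(4.685) = 3266.7×1.5444 ≈ 5045 m/s.
Stage 2: m₀ = 21,000 kg, m_f = 21,000 − 15,700 = 5,300 kg; Δv = 296×9.81×ln(3.962) = 2903.8×1.3768 ≈ 3998 m/s.
Total Δv = 5045 + 3998 = 9043 m/s.

Δv ≈ 9040 m/s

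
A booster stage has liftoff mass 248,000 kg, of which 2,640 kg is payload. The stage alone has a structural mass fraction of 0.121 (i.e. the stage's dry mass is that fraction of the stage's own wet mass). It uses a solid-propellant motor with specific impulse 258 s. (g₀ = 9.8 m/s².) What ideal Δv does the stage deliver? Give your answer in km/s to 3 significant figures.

Δv ≈ 5.15 km/s

Stage wet mass = m₀ − payload = 248,000 − 2,640 = 245,360 kg.
Stage dry mass = ε × stage wet mass = 0.121 × 245,360 = 29,688.6 kg.
Burnout mass m_f = stage dry + payload = 29,688.6 + 2,640 = 32,328.6 kg.
v_e = Isp · g₀ = 258 × 9.8 = 2528.4 m/s.
Rocket equation: Δv = v_e · ln(248,000/32,328.6) = 2528.4 × ln(7.671) = 2528.4 × 2.0375 ≈ 5152 m/s.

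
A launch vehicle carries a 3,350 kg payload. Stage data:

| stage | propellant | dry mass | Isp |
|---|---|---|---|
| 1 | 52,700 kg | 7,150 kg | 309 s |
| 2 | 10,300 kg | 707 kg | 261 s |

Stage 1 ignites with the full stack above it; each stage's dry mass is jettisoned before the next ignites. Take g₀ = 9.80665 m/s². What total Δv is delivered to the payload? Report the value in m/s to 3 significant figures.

Δv ≈ 6990 m/s

Ignition mass of stage 1 = 52,700+7,150 + 10,300+707 + 3,350 = 74,207 kg.
Stage 1: m₀ = 74,207 kg, m_f = 74,207 − 52,700 = 21,507 kg; Δv = 309×9.80665×ln(3.45) = 3030.3×1.2385 ≈ 3753 m/s.
Stage 2: m₀ = 14,357 kg, m_f = 14,357 − 10,300 = 4,057 kg; Δv = 261×9.80665×ln(3.539) = 2559.5×1.2638 ≈ 3235 m/s.
Total Δv = 3753 + 3235 = 6988 m/s.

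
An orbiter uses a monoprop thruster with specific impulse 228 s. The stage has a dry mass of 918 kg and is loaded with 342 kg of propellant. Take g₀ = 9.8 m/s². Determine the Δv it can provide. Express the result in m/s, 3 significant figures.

v_e = Isp · g₀ = 228 × 9.8 = 2234.4 m/s.
m₀ = m_dry + m_prop = 918 + 342 = 1,260 kg.
From the ideal rocket equation, Δv = v_e · ln(m₀/m_f) = 2234.4 × ln(1.373) = 2234.4 × 0.3167 ≈ 707.6 m/s.

Δv ≈ 708 m/s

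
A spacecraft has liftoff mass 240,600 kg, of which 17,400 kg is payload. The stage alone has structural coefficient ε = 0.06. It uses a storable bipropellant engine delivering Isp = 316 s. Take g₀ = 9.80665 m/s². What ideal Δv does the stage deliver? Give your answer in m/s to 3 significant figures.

Δv ≈ 6370 m/s

Stage wet mass = m₀ − payload = 240,600 − 17,400 = 223,200 kg.
Stage dry mass = ε × stage wet mass = 0.06 × 223,200 = 13,392 kg.
Burnout mass m_f = stage dry + payload = 13,392 + 17,400 = 30,792 kg.
v_e = Isp · g₀ = 316 × 9.80665 = 3098.9 m/s.
Rocket equation: Δv = v_e · ln(240,600/30,792) = 3098.9 × ln(7.814) = 3098.9 × 2.0559 ≈ 6371 m/s.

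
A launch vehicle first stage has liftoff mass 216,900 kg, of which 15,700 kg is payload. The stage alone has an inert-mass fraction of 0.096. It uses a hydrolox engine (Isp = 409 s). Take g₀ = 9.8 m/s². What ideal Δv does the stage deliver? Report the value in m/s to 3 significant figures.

Stage wet mass = m₀ − payload = 216,900 − 15,700 = 201,200 kg.
Stage dry mass = ε × stage wet mass = 0.096 × 201,200 = 19,315.2 kg.
Burnout mass m_f = stage dry + payload = 19,315.2 + 15,700 = 35,015.2 kg.
v_e = Isp · g₀ = 409 × 9.8 = 4008.2 m/s.
Using Δv = v_e ln(m₀/m_f): Δv = v_e · ln(216,900/35,015.2) = 4008.2 × ln(6.194) = 4008.2 × 1.8237 ≈ 7310 m/s.

Δv ≈ 7310 m/s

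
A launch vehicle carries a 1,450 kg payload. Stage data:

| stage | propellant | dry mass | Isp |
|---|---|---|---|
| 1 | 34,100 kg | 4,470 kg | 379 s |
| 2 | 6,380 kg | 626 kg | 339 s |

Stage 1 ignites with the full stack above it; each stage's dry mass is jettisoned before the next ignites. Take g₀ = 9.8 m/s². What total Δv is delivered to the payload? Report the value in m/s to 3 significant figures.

Ignition mass of stage 1 = 34,100+4,470 + 6,380+626 + 1,450 = 47,026 kg.
Stage 1: m₀ = 47,026 kg, m_f = 47,026 − 34,100 = 12,926 kg; Δv = 379×9.8×ln(3.638) = 3714.2×1.2915 ≈ 4797 m/s.
Stage 2: m₀ = 8,456 kg, m_f = 8,456 − 6,380 = 2,076 kg; Δv = 339×9.8×ln(4.073) = 3322.2×1.4044 ≈ 4666 m/s.
Total Δv = 4797 + 4666 = 9463 m/s.

Δv ≈ 9460 m/s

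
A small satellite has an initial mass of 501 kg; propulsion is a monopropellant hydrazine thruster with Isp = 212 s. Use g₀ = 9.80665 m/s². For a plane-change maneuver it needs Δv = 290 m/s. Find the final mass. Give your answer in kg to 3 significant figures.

final mass ≈ 436 kg

v_e = Isp · g₀ = 212 × 9.80665 = 2079.0 m/s.
Using Δv = v_e ln(m₀/m_f): m₀/m_f = exp(Δv / v_e) = exp(290 / 2079.0) = exp(0.1395) = 1.1497.
m_f = m₀ / 1.1497 = 501 / 1.1497 = 435.766 kg.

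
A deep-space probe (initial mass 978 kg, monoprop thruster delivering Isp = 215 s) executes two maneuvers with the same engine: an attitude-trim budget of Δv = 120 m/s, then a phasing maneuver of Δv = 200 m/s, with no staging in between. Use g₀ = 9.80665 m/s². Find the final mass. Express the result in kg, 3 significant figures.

final mass ≈ 840 kg

v_e = Isp · g₀ = 215 × 9.80665 = 2108.4 m/s.
After the first burn: m = 978 × exp(−120/2108.4) = 978 × 0.94467 = 923.887 kg.
After the second burn: m = 923.887 × exp(−200/2108.4) = 923.887 × 0.90950 = 840.275 kg.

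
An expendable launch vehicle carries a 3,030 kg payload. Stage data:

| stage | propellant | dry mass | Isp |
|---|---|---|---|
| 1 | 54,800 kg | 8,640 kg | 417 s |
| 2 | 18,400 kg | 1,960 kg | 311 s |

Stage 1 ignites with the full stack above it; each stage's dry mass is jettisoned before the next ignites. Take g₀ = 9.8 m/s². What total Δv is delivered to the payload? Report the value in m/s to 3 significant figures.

Ignition mass of stage 1 = 54,800+8,640 + 18,400+1,960 + 3,030 = 86,830 kg.
Stage 1: m₀ = 86,830 kg, m_f = 86,830 − 54,800 = 32,030 kg; Δv = 417×9.8×ln(2.711) = 4086.6×0.9973 ≈ 4075 m/s.
Stage 2: m₀ = 23,390 kg, m_f = 23,390 − 18,400 = 4,990 kg; Δv = 311×9.8×ln(4.687) = 3047.8×1.5449 ≈ 4708 m/s.
Total Δv = 4075 + 4708 = 8783 m/s.

Δv ≈ 8780 m/s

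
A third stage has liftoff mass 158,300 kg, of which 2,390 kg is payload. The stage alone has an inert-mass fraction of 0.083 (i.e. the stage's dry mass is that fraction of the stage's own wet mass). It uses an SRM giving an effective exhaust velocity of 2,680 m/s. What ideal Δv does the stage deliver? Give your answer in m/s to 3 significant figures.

Δv ≈ 6260 m/s

Stage wet mass = m₀ − payload = 158,300 − 2,390 = 155,910 kg.
Stage dry mass = ε × stage wet mass = 0.083 × 155,910 = 12,940.5 kg.
Burnout mass m_f = stage dry + payload = 12,940.5 + 2,390 = 15,330.5 kg.
Using Δv = v_e ln(m₀/m_f): Δv = v_e · ln(158,300/15,330.5) = 2680.0 × ln(10.33) = 2680.0 × 2.3346 ≈ 6257 m/s.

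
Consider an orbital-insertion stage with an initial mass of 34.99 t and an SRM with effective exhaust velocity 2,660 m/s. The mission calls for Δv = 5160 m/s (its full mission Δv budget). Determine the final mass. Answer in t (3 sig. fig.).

final mass ≈ 5.03 t

From the ideal rocket equation, m₀/m_f = exp(Δv / v_e) = exp(5160 / 2660.0) = exp(1.9398) = 6.9577.
m_f = m₀ / 6.9577 = 34.99 / 6.9577 = 5.02896 t.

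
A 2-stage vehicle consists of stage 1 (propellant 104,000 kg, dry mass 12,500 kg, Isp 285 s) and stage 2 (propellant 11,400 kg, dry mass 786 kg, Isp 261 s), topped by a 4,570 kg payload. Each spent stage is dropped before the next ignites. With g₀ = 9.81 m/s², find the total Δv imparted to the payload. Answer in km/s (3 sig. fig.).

Δv ≈ 7.16 km/s

Ignition mass of stage 1 = 104,000+12,500 + 11,400+786 + 4,570 = 133,256 kg.
Stage 1: m₀ = 133,256 kg, m_f = 133,256 − 104,000 = 29,256 kg; Δv = 285×9.81×ln(4.555) = 2795.9×1.5162 ≈ 4239 m/s.
Stage 2: m₀ = 16,756 kg, m_f = 16,756 − 11,400 = 5,356 kg; Δv = 261×9.81×ln(3.128) = 2560.4×1.1405 ≈ 2920 m/s.
Total Δv = 4239 + 2920 = 7159 m/s.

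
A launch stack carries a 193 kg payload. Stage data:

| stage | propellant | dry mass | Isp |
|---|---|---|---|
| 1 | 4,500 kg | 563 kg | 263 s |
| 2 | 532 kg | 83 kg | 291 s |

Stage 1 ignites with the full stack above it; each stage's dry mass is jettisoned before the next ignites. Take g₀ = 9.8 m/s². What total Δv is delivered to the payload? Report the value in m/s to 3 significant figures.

Ignition mass of stage 1 = 4,500+563 + 532+83 + 193 = 5,871 kg.
Stage 1: m₀ = 5,871 kg, m_f = 5,871 − 4,500 = 1,371 kg; Δv = 263×9.8×ln(4.282) = 2577.4×1.4545 ≈ 3749 m/s.
Stage 2: m₀ = 808 kg, m_f = 808 − 532 = 276 kg; Δv = 291×9.8×ln(2.928) = 2851.8×1.0742 ≈ 3063 m/s.
Total Δv = 3749 + 3063 = 6812 m/s.

Δv ≈ 6810 m/s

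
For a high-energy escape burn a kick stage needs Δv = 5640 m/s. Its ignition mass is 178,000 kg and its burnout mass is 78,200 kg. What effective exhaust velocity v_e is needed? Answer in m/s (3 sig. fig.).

ln(m₀/m_f) = ln(178000/78200) = ln(2.276) = 0.8225.
From the ideal rocket equation, v_e = Δv / ln(m₀/m_f) = 5640 / 0.8225 = 6857.0 m/s.

v_e ≈ 6860 m/s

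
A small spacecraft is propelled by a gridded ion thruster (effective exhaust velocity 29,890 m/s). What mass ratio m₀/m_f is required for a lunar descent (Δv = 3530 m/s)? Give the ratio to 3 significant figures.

Using Δv = v_e ln(m₀/m_f): m₀/m_f = exp(Δv / v_e) = exp(3530 / 29890.0) = exp(0.1181) = 1.1254.

mass ratio ≈ 1.13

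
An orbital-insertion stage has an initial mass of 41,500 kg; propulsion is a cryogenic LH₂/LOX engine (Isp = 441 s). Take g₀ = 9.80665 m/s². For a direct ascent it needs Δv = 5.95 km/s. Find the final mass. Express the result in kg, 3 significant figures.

v_e = Isp · g₀ = 441 × 9.80665 = 4324.7 m/s.
Rocket equation: m₀/m_f = exp(Δv / v_e) = exp(5950 / 4324.7) = exp(1.3758) = 3.9583.
m_f = m₀ / 3.9583 = 41,500 / 3.9583 = 10,484.3 kg.

final mass ≈ 10500 kg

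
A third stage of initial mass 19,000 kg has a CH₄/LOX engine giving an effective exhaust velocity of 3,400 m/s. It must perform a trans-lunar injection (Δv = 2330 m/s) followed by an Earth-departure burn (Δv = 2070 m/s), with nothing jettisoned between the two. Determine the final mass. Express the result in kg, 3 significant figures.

After the first burn: m = 19000 × exp(−2330/3400.0) = 19000 × 0.50394 = 9,574.86 kg.
After the second burn: m = 9,574.86 × exp(−2070/3400.0) = 9,574.86 × 0.54399 = 5,208.63 kg.

final mass ≈ 5210 kg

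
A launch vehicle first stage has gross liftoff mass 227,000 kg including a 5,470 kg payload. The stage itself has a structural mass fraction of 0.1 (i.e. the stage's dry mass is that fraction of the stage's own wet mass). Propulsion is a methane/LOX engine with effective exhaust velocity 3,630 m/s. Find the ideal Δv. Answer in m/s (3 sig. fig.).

Stage wet mass = m₀ − payload = 227,000 − 5,470 = 221,530 kg.
Stage dry mass = ε × stage wet mass = 0.1 × 221,530 = 22,153 kg.
Burnout mass m_f = stage dry + payload = 22,153 + 5,470 = 27,623 kg.
Rocket equation: Δv = v_e · ln(227,000/27,623) = 3630.0 × ln(8.218) = 3630.0 × 2.1063 ≈ 7646 m/s.

Δv ≈ 7650 m/s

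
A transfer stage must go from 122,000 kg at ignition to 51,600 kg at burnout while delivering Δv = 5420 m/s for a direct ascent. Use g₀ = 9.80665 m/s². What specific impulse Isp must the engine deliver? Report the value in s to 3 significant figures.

ln(m₀/m_f) = ln(122000/51600) = ln(2.364) = 0.8605.
From the ideal rocket equation, v_e = Δv / ln(m₀/m_f) = 5420 / 0.8605 = 6298.7 m/s.
Isp = v_e / g₀ = 6298.7 / 9.80665 = 642.3 s.

Isp ≈ 642 s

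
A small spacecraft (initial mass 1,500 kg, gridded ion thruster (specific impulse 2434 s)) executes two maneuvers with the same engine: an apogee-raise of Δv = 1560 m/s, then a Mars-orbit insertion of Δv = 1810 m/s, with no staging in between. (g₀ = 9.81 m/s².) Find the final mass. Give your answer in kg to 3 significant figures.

final mass ≈ 1300 kg

v_e = Isp · g₀ = 2434 × 9.81 = 23877.5 m/s.
After the first burn: m = 1500 × exp(−1560/23877.5) = 1500 × 0.93676 = 1,405.14 kg.
After the second burn: m = 1,405.14 × exp(−1810/23877.5) = 1,405.14 × 0.92700 = 1,302.56 kg.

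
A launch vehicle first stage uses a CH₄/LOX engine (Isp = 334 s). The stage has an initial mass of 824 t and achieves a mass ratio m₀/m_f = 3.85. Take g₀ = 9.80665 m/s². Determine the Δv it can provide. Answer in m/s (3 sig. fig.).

v_e = Isp · g₀ = 334 × 9.80665 = 3275.4 m/s.
From the ideal rocket equation, Δv = v_e · ln(3.85) = 3275.4 × 1.3481 ≈ 4415.5 m/s.

Δv ≈ 4420 m/s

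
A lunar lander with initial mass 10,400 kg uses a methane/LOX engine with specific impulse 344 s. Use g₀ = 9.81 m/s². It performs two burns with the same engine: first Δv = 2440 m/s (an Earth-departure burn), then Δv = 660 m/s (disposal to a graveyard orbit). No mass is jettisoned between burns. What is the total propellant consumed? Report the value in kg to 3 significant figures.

v_e = Isp · g₀ = 344 × 9.81 = 3374.6 m/s.
After the first burn: m = 10400 × exp(−2440/3374.6) = 10400 × 0.48527 = 5,046.81 kg.
After the second burn: m = 5,046.81 × exp(−660/3374.6) = 5,046.81 × 0.82236 = 4,150.29 kg.
Total propellant = m₀ − m_final = 10400 − 4,150.29 = 6,249.71 kg.

total propellant consumed ≈ 6250 kg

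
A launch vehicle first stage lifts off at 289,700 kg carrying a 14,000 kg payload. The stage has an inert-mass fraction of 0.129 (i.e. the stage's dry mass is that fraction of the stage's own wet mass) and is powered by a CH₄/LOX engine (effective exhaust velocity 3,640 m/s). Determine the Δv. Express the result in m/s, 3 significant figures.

Stage wet mass = m₀ − payload = 289,700 − 14,000 = 275,700 kg.
Stage dry mass = ε × stage wet mass = 0.129 × 275,700 = 35,565.3 kg.
Burnout mass m_f = stage dry + payload = 35,565.3 + 14,000 = 49,565.3 kg.
Δv = v_e · ln(289,700/49,565.3) = 3640.0 × ln(5.845) = 3640.0 × 1.7656 ≈ 6427 m/s.

Δv ≈ 6430 m/s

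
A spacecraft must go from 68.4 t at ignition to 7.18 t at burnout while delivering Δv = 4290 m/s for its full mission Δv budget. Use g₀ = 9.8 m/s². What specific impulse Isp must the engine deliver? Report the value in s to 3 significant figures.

ln(m₀/m_f) = ln(68400/7180) = ln(9.526) = 2.2541.
v_e = Δv / ln(m₀/m_f) = 4290 / 2.2541 = 1903.2 m/s.
Isp = v_e / g₀ = 1903.2 / 9.8 = 194.2 s.

Isp ≈ 194 s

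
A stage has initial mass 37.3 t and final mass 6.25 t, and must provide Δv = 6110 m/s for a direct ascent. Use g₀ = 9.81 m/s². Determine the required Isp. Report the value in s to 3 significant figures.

Isp ≈ 349 s

ln(m₀/m_f) = ln(37300/6250) = ln(5.968) = 1.7864.
Using Δv = v_e ln(m₀/m_f): v_e = Δv / ln(m₀/m_f) = 6110 / 1.7864 = 3420.3 m/s.
Isp = v_e / g₀ = 3420.3 / 9.81 = 348.7 s.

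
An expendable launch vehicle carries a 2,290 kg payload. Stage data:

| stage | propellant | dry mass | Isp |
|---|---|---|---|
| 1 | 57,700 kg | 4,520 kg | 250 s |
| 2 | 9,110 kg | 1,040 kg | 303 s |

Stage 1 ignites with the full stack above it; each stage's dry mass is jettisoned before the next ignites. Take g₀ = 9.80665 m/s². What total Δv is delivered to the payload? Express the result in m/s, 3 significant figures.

Δv ≈ 7550 m/s

Ignition mass of stage 1 = 57,700+4,520 + 9,110+1,040 + 2,290 = 74,660 kg.
Stage 1: m₀ = 74,660 kg, m_f = 74,660 − 57,700 = 16,960 kg; Δv = 250×9.80665×ln(4.402) = 2451.7×1.4821 ≈ 3634 m/s.
Stage 2: m₀ = 12,440 kg, m_f = 12,440 − 9,110 = 3,330 kg; Δv = 303×9.80665×ln(3.736) = 2971.4×1.3179 ≈ 3916 m/s.
Total Δv = 3634 + 3916 = 7550 m/s.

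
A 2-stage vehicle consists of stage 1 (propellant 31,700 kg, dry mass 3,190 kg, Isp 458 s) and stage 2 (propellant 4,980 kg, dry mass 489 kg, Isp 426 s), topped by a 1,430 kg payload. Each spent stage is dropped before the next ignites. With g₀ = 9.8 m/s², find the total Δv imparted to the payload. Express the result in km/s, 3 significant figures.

Ignition mass of stage 1 = 31,700+3,190 + 4,980+489 + 1,430 = 41,789 kg.
Stage 1: m₀ = 41,789 kg, m_f = 41,789 − 31,700 = 10,089 kg; Δv = 458×9.8×ln(4.142) = 4488.4×1.4212 ≈ 6379 m/s.
Stage 2: m₀ = 6,899 kg, m_f = 6,899 − 4,980 = 1,919 kg; Δv = 426×9.8×ln(3.595) = 4174.8×1.2796 ≈ 5342 m/s.
Total Δv = 6379 + 5342 = 11721 m/s.

Δv ≈ 11.7 km/s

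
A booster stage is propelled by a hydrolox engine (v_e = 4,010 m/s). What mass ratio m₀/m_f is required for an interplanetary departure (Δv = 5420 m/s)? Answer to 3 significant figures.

m₀/m_f = exp(Δv / v_e) = exp(5420 / 4010.0) = exp(1.3516) = 3.8637.

mass ratio ≈ 3.86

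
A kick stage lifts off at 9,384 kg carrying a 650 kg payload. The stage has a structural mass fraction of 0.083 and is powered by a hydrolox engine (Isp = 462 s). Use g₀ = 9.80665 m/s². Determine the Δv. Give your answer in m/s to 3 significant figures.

Stage wet mass = m₀ − payload = 9,384 − 650 = 8,734 kg.
Stage dry mass = ε × stage wet mass = 0.083 × 8,734 = 724.922 kg.
Burnout mass m_f = stage dry + payload = 724.922 + 650 = 1,374.922 kg.
v_e = Isp · g₀ = 462 × 9.80665 = 4530.7 m/s.
Rocket equation: Δv = v_e · ln(9,384/1,374.922) = 4530.7 × ln(6.825) = 4530.7 × 1.9206 ≈ 8702 m/s.

Δv ≈ 8700 m/s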